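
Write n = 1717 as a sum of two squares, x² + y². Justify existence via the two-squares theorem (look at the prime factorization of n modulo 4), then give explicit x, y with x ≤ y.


Step 1: Factor n = 1717 = 17 · 101.
Step 2: Check the mod-4 condition on each prime factor: 17 ≡ 1 (mod 4), exponent 1; 101 ≡ 1 (mod 4), exponent 1.
All primes ≡ 3 (mod 4) appear to even exponent (or don't appear), so by the two-squares theorem n IS expressible as a sum of two squares.
Step 3: Build a representation. Here n = 17 · 101 is a product of primes ≡ 1 (mod 4). Each prime p ≡ 1 (mod 4) is itself a sum of two squares; find a² by testing p − a² for a perfect square:
  17: 17 − 1² = 16 = 4² ⇒ 17 = 1² + 4².
  101: 101 − 1² = 100 = 10² ⇒ 101 = 1² + 10².
  Combine using the Brahmagupta–Fibonacci identity (a² + b²)(c² + d²) = (ac − bd)² + (ad + bc)² = (ac + bd)² + (ad − bc)²:
  17 · 101 = 1717: from (1² + 4²)(1² + 10²), take (1·1 − 4·10, 1·10 + 4·1) = (1 − 40, 10 + 4) = (-39, 14); dropping signs (only squares matter) gives (39, 14); check 39² + 14² = 1521 + 196 = 1717 ✓.
Step 4: Order so x ≤ y and verify: 14² + 39² = 196 + 1521 = 1717 = n. ✓

n = 1717 = 14² + 39² (one valid representation with x ≤ y).


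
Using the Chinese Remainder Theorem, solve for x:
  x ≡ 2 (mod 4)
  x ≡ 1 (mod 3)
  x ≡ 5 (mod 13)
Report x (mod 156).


Moduli 4, 3, 13 are pairwise coprime; by CRT there is a unique solution modulo M = 4 · 3 · 13 = 156.
Solve pairwise, accumulating the modulus:
  Start with x ≡ 2 (mod 4).
  Combine with x ≡ 1 (mod 3): since gcd(4, 3) = 1, we get a unique residue mod 12.
    Write x = 2 + 4·t and substitute into x ≡ 1 (mod 3): 4·t ≡ 1 − 2 = -1 (mod 3).
    Reduce coefficients mod 3: 1·t ≡ 2 (mod 3).
    So t ≡ 2 (mod 3).
    Then x = 2 + 4·2 = 10, valid modulo lcm(4, 3) = 12: x ≡ 10 (mod 12).
  Combine with x ≡ 5 (mod 13): since gcd(12, 13) = 1, we get a unique residue mod 156.
    Write x = 10 + 12·t and substitute into x ≡ 5 (mod 13): 12·t ≡ 5 − 10 = -5 (mod 13).
    Reduce coefficients mod 13: 12·t ≡ 8 (mod 13).
    The inverse of 12 mod 13 is 12 (since 12·12 = 144 = 11·13 + 1), so t ≡ 12·8 = 96 ≡ 5 (mod 13).
    Then x = 10 + 12·5 = 70, valid modulo lcm(12, 13) = 156: x ≡ 70 (mod 156).
Verify: 70 mod 4 = 2 ✓, 70 mod 3 = 1 ✓, 70 mod 13 = 5 ✓.

x ≡ 70 (mod 156).


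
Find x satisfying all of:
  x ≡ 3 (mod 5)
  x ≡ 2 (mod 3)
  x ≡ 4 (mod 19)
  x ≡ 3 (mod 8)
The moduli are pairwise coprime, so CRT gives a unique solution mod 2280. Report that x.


Product of moduli M = 5 · 3 · 19 · 8 = 2280.
Merge one congruence at a time:
  Start: x ≡ 3 (mod 5).
  Combine with x ≡ 2 (mod 3); new modulus lcm = 15.
    Write x = 3 + 5·t and substitute into x ≡ 2 (mod 3): 5·t ≡ 2 − 3 = -1 (mod 3).
    Reduce coefficients mod 3: 2·t ≡ 2 (mod 3).
    The inverse of 2 mod 3 is 2 (since 2·2 = 4 = 1·3 + 1), so t ≡ 2·2 = 4 ≡ 1 (mod 3).
    Then x = 3 + 5·1 = 8, valid modulo lcm(5, 3) = 15: x ≡ 8 (mod 15).
  Combine with x ≡ 4 (mod 19); new modulus lcm = 285.
    Write x = 8 + 15·t and substitute into x ≡ 4 (mod 19): 15·t ≡ 4 − 8 = -4 (mod 19).
    Reduce coefficients mod 19: 15·t ≡ 15 (mod 19).
    The inverse of 15 mod 19 is 14 (since 15·14 = 210 = 11·19 + 1), so t ≡ 14·15 = 210 ≡ 1 (mod 19).
    Then x = 8 + 15·1 = 23, valid modulo lcm(15, 19) = 285: x ≡ 23 (mod 285).
  Combine with x ≡ 3 (mod 8); new modulus lcm = 2280.
    Write x = 23 + 285·t and substitute into x ≡ 3 (mod 8): 285·t ≡ 3 − 23 = -20 (mod 8).
    Reduce coefficients mod 8: 5·t ≡ 4 (mod 8).
    The inverse of 5 mod 8 is 5 (since 5·5 = 25 = 3·8 + 1), so t ≡ 5·4 = 20 ≡ 4 (mod 8).
    Then x = 23 + 285·4 = 1163, valid modulo lcm(285, 8) = 2280: x ≡ 1163 (mod 2280).
Verify against each original: 1163 mod 5 = 3, 1163 mod 3 = 2, 1163 mod 19 = 4, 1163 mod 8 = 3.

x ≡ 1163 (mod 2280).


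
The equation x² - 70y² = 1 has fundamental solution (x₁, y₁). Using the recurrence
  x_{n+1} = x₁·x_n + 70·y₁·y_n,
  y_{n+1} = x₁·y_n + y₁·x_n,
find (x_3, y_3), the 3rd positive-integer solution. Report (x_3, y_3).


Step 1: Find the fundamental solution (x₁, y₁) of x² - 70y² = 1.
  Expand √70 as a continued fraction. a₀ = ⌊√70⌋ = 8; iterate m_{k+1} = d_k·a_k − m_k, d_{k+1} = (70 − m_{k+1}²)/d_k, a_{k+1} = ⌊(a₀ + m_{k+1})/d_{k+1}⌋ (starting m₀ = 0, d₀ = 1), with convergents p_k = a_k·p_{k-1} + p_{k-2}, q_k = a_k·q_{k-1} + q_{k-2} (p₋₁ = 1, q₋₁ = 0):
  k = 0: a₀ = 8; p₀/q₀ = 8/1; p₀² − 70·q₀² = 64 − 70 = -6.
  k = 1: m = 8, d = 6, a = ⌊(8 + 8)/6⌋ = 2; p/q = (2·8 + 1)/(2·1 + 0) = 17/2; p² − 70·q² = 289 − 280 = 9.
  k = 2: m = 4, d = 9, a = ⌊(8 + 4)/9⌋ = 1; p/q = (1·17 + 8)/(1·2 + 1) = 25/3; p² − 70·q² = 625 − 630 = -5.
  k = 3: m = 5, d = 5, a = ⌊(8 + 5)/5⌋ = 2; p/q = (2·25 + 17)/(2·3 + 2) = 67/8; p² − 70·q² = 4489 − 4480 = 9.
  k = 4: m = 5, d = 9, a = ⌊(8 + 5)/9⌋ = 1; p/q = (1·67 + 25)/(1·8 + 3) = 92/11; p² − 70·q² = 8464 − 8470 = -6.
  k = 5: m = 4, d = 6, a = ⌊(8 + 4)/6⌋ = 2; p/q = (2·92 + 67)/(2·11 + 8) = 251/30; p² − 70·q² = 63001 − 63000 = 1.
  The first convergent with p² − 70·q² = 1 gives the fundamental solution (x₁, y₁) = (251, 30).
Step 2: Apply the recurrence (x_{n+1}, y_{n+1}) = (x₁x_n + 70y₁y_n, x₁y_n + y₁x_n) repeatedly.
  From (x_1, y_1) = (251, 30): x_2 = 251·251 + 70·30·30 = 126001; y_2 = 251·30 + 30·251 = 15060.
  From (x_2, y_2) = (126001, 15060): x_3 = 251·126001 + 70·30·15060 = 63252251; y_3 = 251·15060 + 30·126001 = 7560090.
Step 3: Verify x_3² - 70·y_3² = 4000847256567001 - 4000847256567000 = 1 (should be 1). ✓

(x_1, y_1) = (251, 30); (x_3, y_3) = (63252251, 7560090).


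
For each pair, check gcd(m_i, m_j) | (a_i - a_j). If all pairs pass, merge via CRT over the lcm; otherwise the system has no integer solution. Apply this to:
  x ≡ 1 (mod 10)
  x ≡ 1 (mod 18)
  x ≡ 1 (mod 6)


Moduli 10, 18, 6 are not pairwise coprime, so CRT works modulo lcm(m_i) when all pairwise compatibility conditions hold.
Pairwise compatibility: gcd(m_i, m_j) must divide a_i - a_j for every pair.
Merge one congruence at a time:
  Start: x ≡ 1 (mod 10).
  Combine with x ≡ 1 (mod 18): gcd(10, 18) = 2; 1 - 1 = 0, which IS divisible by 2, so compatible.
    Write x = 1 + 10·t and substitute into x ≡ 1 (mod 18): 10·t ≡ 1 − 1 = 0 (mod 18).
    Divide the congruence (and modulus) by g = 2: 5·t ≡ 0 (mod 9).
    The inverse of 5 mod 9 is 2 (since 5·2 = 10 = 1·9 + 1), so t ≡ 2·0 = 0 ≡ 0 (mod 9).
    Then x = 1 + 10·0 = 1, valid modulo lcm(10, 18) = 90: x ≡ 1 (mod 90).
  Combine with x ≡ 1 (mod 6): gcd(90, 6) = 6; 1 - 1 = 0, which IS divisible by 6, so compatible.
    Write x = 1 + 90·t and substitute into x ≡ 1 (mod 6): 90·t ≡ 1 − 1 = 0 (mod 6).
    Divide the congruence (and modulus) by g = 6: 15·t ≡ 0 (mod 1).
    Modulo 1 every t works; take t = 0.
    Then x = 1 + 90·0 = 1, valid modulo lcm(90, 6) = 90: x ≡ 1 (mod 90).
Verify: 1 mod 10 = 1, 1 mod 18 = 1, 1 mod 6 = 1.

x ≡ 1 (mod 90).


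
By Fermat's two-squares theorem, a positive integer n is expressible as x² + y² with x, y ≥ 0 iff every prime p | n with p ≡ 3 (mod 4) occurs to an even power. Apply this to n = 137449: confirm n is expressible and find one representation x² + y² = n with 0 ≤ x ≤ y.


Step 1: Factor n = 137449 = 13 · 97 · 109.
Step 2: Check the mod-4 condition on each prime factor: 13 ≡ 1 (mod 4), exponent 1; 97 ≡ 1 (mod 4), exponent 1; 109 ≡ 1 (mod 4), exponent 1.
All primes ≡ 3 (mod 4) appear to even exponent (or don't appear), so by the two-squares theorem n IS expressible as a sum of two squares.
Step 3: Build a representation. Here n = 13 · 97 · 109 is a product of primes ≡ 1 (mod 4). Each prime p ≡ 1 (mod 4) is itself a sum of two squares; find a² by testing p − a² for a perfect square:
  13: 13 − 1² = 12, 13 − 2² = 9 = 3² ⇒ 13 = 2² + 3².
  97: 97 − 1² = 96, 97 − 2² = 93, 97 − 3² = 88, 97 − 4² = 81 = 9² ⇒ 97 = 4² + 9².
  109: 109 − 1² = 108, 109 − 2² = 105, 109 − 3² = 100 = 10² ⇒ 109 = 3² + 10².
  Combine using the Brahmagupta–Fibonacci identity (a² + b²)(c² + d²) = (ac − bd)² + (ad + bc)² = (ac + bd)² + (ad − bc)²:
  13 · 97 = 1261: from (2² + 3²)(4² + 9²), take (2·4 − 3·9, 2·9 + 3·4) = (8 − 27, 18 + 12) = (-19, 30); dropping signs (only squares matter) gives (19, 30); check 19² + 30² = 361 + 900 = 1261 ✓.
  1261 · 109 = 137449: from (19² + 30²)(3² + 10²), take (19·3 − 30·10, 19·10 + 30·3) = (57 − 300, 190 + 90) = (-243, 280); dropping signs (only squares matter) gives (243, 280); check 243² + 280² = 59049 + 78400 = 137449 ✓.
Step 4: Order so x ≤ y and verify: 243² + 280² = 59049 + 78400 = 137449 = n. ✓

n = 137449 = 243² + 280² (one valid representation with x ≤ y).


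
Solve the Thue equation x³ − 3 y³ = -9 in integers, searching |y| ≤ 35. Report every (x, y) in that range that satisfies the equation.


The equation is x³ - 3y³ = -9. For fixed y, x³ = 3·y³ − 9, so a solution requires the RHS to be a perfect cube.
Strategy: iterate y from -35 to 35, compute RHS = 3·y³ − 9, and check whether it is a (positive or negative) perfect cube.
Check small values of y:
  y = 0: RHS = -9 is not a perfect cube.
  y = 1: RHS = -6 is not a perfect cube.
  y = -1: RHS = -12 is not a perfect cube.
  y = 2: RHS = 15 is not a perfect cube.
  y = -2: RHS = -33 is not a perfect cube.
  y = 3: RHS = 72 is not a perfect cube.
  y = -3: RHS = -90 is not a perfect cube.
Continuing the search up to |y| = 35 finds no solutions either.
No (x, y) in the scanned range satisfies the equation.

No integer solutions with |y| ≤ 35.


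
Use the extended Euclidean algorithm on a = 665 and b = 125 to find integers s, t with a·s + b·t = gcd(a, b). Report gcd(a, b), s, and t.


Euclidean algorithm on (665, 125) — divide until remainder is 0:
  665 = 5 · 125 + 40
  125 = 3 · 40 + 5
  40 = 8 · 5 + 0
gcd(665, 125) = 5.
Track Bezout coefficients alongside the remainders: start with r₀ = 665 = a·1 + b·0 (s = 1, t = 0) and r₁ = 125 = a·0 + b·1 (s = 0, t = 1); each new remainder r_{k+1} = r_{k-1} − q_k·r_k inherits s_{k+1} = s_{k-1} − q_k·s_k, t_{k+1} = t_{k-1} − q_k·t_k, so r_k = a·s_k + b·t_k at every step:
  q = 5: r = 40, s = 1 − 5·0 = 1, t = 0 − 5·1 = -5  (check: 665·1 + 125·(-5) = 40)
  q = 3: r = 5, s = 0 − 3·1 = -3, t = 1 − 3·(-5) = 16  (check: 665·(-3) + 125·16 = 5)
The row with r = 5 (the gcd) gives the Bezout coefficients s = -3, t = 16.
Result: 665 · (-3) + 125 · (16) = 5.

gcd(665, 125) = 5; s = -3, t = 16 (check: 665·(-3) + 125·16 = 5).


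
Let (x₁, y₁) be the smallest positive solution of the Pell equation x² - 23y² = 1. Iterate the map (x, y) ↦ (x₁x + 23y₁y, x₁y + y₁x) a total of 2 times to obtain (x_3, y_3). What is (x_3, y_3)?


Step 1: Find the fundamental solution (x₁, y₁) of x² - 23y² = 1.
  Expand √23 as a continued fraction. a₀ = ⌊√23⌋ = 4; iterate m_{k+1} = d_k·a_k − m_k, d_{k+1} = (23 − m_{k+1}²)/d_k, a_{k+1} = ⌊(a₀ + m_{k+1})/d_{k+1}⌋ (starting m₀ = 0, d₀ = 1), with convergents p_k = a_k·p_{k-1} + p_{k-2}, q_k = a_k·q_{k-1} + q_{k-2} (p₋₁ = 1, q₋₁ = 0):
  k = 0: a₀ = 4; p₀/q₀ = 4/1; p₀² − 23·q₀² = 16 − 23 = -7.
  k = 1: m = 4, d = 7, a = ⌊(4 + 4)/7⌋ = 1; p/q = (1·4 + 1)/(1·1 + 0) = 5/1; p² − 23·q² = 25 − 23 = 2.
  k = 2: m = 3, d = 2, a = ⌊(4 + 3)/2⌋ = 3; p/q = (3·5 + 4)/(3·1 + 1) = 19/4; p² − 23·q² = 361 − 368 = -7.
  k = 3: m = 3, d = 7, a = ⌊(4 + 3)/7⌋ = 1; p/q = (1·19 + 5)/(1·4 + 1) = 24/5; p² − 23·q² = 576 − 575 = 1.
  The first convergent with p² − 23·q² = 1 gives the fundamental solution (x₁, y₁) = (24, 5).
Step 2: Apply the recurrence (x_{n+1}, y_{n+1}) = (x₁x_n + 23y₁y_n, x₁y_n + y₁x_n) repeatedly.
  From (x_1, y_1) = (24, 5): x_2 = 24·24 + 23·5·5 = 1151; y_2 = 24·5 + 5·24 = 240.
  From (x_2, y_2) = (1151, 240): x_3 = 24·1151 + 23·5·240 = 55224; y_3 = 24·240 + 5·1151 = 11515.
Step 3: Verify x_3² - 23·y_3² = 3049690176 - 3049690175 = 1 (should be 1). ✓

(x_1, y_1) = (24, 5); (x_3, y_3) = (55224, 11515).


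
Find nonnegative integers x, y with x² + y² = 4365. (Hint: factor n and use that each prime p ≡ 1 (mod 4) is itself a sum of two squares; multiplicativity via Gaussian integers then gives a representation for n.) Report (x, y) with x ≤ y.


Step 1: Factor n = 4365 = 3^2 · 5 · 97.
Step 2: Check the mod-4 condition on each prime factor: 3 ≡ 3 (mod 4), exponent 2 (must be even); 5 ≡ 1 (mod 4), exponent 1; 97 ≡ 1 (mod 4), exponent 1.
All primes ≡ 3 (mod 4) appear to even exponent (or don't appear), so by the two-squares theorem n IS expressible as a sum of two squares.
Step 3: Build a representation. Group n = k² · m with k = 3 and m = 5 · 97 = 485 (a product of primes ≡ 1 (mod 4)); a representation of m scales to one of n via (k·x)² + (k·y)² = k²(x² + y²). Each prime p ≡ 1 (mod 4) is itself a sum of two squares; find a² by testing p − a² for a perfect square:
  5: 5 − 1² = 4 = 2² ⇒ 5 = 1² + 2².
  97: 97 − 1² = 96, 97 − 2² = 93, 97 − 3² = 88, 97 − 4² = 81 = 9² ⇒ 97 = 4² + 9².
  Combine using the Brahmagupta–Fibonacci identity (a² + b²)(c² + d²) = (ac − bd)² + (ad + bc)² = (ac + bd)² + (ad − bc)²:
  5 · 97 = 485: from (1² + 2²)(4² + 9²), take (1·4 − 2·9, 1·9 + 2·4) = (4 − 18, 9 + 8) = (-14, 17); dropping signs (only squares matter) gives (14, 17); check 14² + 17² = 196 + 289 = 485 ✓.
  Scale by k = 3: (3·14, 3·17) = (42, 51).
Step 4: Order so x ≤ y and verify: 42² + 51² = 1764 + 2601 = 4365 = n. ✓

n = 4365 = 42² + 51² (one valid representation with x ≤ y).


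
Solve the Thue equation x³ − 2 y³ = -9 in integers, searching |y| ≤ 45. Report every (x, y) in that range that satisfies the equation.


The equation is x³ - 2y³ = -9. For fixed y, x³ = 2·y³ − 9, so a solution requires the RHS to be a perfect cube.
Strategy: iterate y from -45 to 45, compute RHS = 2·y³ − 9, and check whether it is a (positive or negative) perfect cube.
Check small values of y:
  y = 0: RHS = -9 is not a perfect cube.
  y = 1: RHS = -7 is not a perfect cube.
  y = -1: RHS = -11 is not a perfect cube.
  y = 2: RHS = 7 is not a perfect cube.
  y = -2: RHS = -25 is not a perfect cube.
  y = 3: RHS = 45 is not a perfect cube.
  y = -3: RHS = -63 is not a perfect cube.
Continuing the search up to |y| = 45 finds no solutions either.
No (x, y) in the scanned range satisfies the equation.

No integer solutions with |y| ≤ 45.


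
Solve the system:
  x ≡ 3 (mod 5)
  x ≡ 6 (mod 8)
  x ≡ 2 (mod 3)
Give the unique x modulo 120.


Moduli 5, 8, 3 are pairwise coprime; by CRT there is a unique solution modulo M = 5 · 8 · 3 = 120.
Solve pairwise, accumulating the modulus:
  Start with x ≡ 3 (mod 5).
  Combine with x ≡ 6 (mod 8): since gcd(5, 8) = 1, we get a unique residue mod 40.
    Write x = 3 + 5·t and substitute into x ≡ 6 (mod 8): 5·t ≡ 6 − 3 = 3 (mod 8).
    The inverse of 5 mod 8 is 5 (since 5·5 = 25 = 3·8 + 1), so t ≡ 5·3 = 15 ≡ 7 (mod 8).
    Then x = 3 + 5·7 = 38, valid modulo lcm(5, 8) = 40: x ≡ 38 (mod 40).
  Combine with x ≡ 2 (mod 3): since gcd(40, 3) = 1, we get a unique residue mod 120.
    Write x = 38 + 40·t and substitute into x ≡ 2 (mod 3): 40·t ≡ 2 − 38 = -36 (mod 3).
    Reduce coefficients mod 3: 1·t ≡ 0 (mod 3).
    So t ≡ 0 (mod 3).
    Then x = 38 + 40·0 = 38, valid modulo lcm(40, 3) = 120: x ≡ 38 (mod 120).
Verify: 38 mod 5 = 3 ✓, 38 mod 8 = 6 ✓, 38 mod 3 = 2 ✓.

x ≡ 38 (mod 120).


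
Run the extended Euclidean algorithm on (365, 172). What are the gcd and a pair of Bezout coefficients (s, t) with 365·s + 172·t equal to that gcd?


Euclidean algorithm on (365, 172) — divide until remainder is 0:
  365 = 2 · 172 + 21
  172 = 8 · 21 + 4
  21 = 5 · 4 + 1
  4 = 4 · 1 + 0
gcd(365, 172) = 1.
Track Bezout coefficients alongside the remainders: start with r₀ = 365 = a·1 + b·0 (s = 1, t = 0) and r₁ = 172 = a·0 + b·1 (s = 0, t = 1); each new remainder r_{k+1} = r_{k-1} − q_k·r_k inherits s_{k+1} = s_{k-1} − q_k·s_k, t_{k+1} = t_{k-1} − q_k·t_k, so r_k = a·s_k + b·t_k at every step:
  q = 2: r = 21, s = 1 − 2·0 = 1, t = 0 − 2·1 = -2  (check: 365·1 + 172·(-2) = 21)
  q = 8: r = 4, s = 0 − 8·1 = -8, t = 1 − 8·(-2) = 17  (check: 365·(-8) + 172·17 = 4)
  q = 5: r = 1, s = 1 − 5·(-8) = 41, t = -2 − 5·17 = -87  (check: 365·41 + 172·(-87) = 1)
The row with r = 1 (the gcd) gives the Bezout coefficients s = 41, t = -87.
Result: 365 · (41) + 172 · (-87) = 1.

gcd(365, 172) = 1; s = 41, t = -87 (check: 365·41 + 172·(-87) = 1).


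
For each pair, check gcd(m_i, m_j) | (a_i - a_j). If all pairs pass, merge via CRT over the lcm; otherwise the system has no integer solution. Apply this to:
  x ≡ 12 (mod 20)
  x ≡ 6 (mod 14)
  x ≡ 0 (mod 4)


Moduli 20, 14, 4 are not pairwise coprime, so CRT works modulo lcm(m_i) when all pairwise compatibility conditions hold.
Pairwise compatibility: gcd(m_i, m_j) must divide a_i - a_j for every pair.
Merge one congruence at a time:
  Start: x ≡ 12 (mod 20).
  Combine with x ≡ 6 (mod 14): gcd(20, 14) = 2; 6 - 12 = -6, which IS divisible by 2, so compatible.
    Write x = 12 + 20·t and substitute into x ≡ 6 (mod 14): 20·t ≡ 6 − 12 = -6 (mod 14).
    Divide the congruence (and modulus) by g = 2: 10·t ≡ -3 (mod 7).
    Reduce coefficients mod 7: 3·t ≡ 4 (mod 7).
    The inverse of 3 mod 7 is 5 (since 3·5 = 15 = 2·7 + 1), so t ≡ 5·4 = 20 ≡ 6 (mod 7).
    Then x = 12 + 20·6 = 132, valid modulo lcm(20, 14) = 140: x ≡ 132 (mod 140).
  Combine with x ≡ 0 (mod 4): gcd(140, 4) = 4; 0 - 132 = -132, which IS divisible by 4, so compatible.
    Write x = 132 + 140·t and substitute into x ≡ 0 (mod 4): 140·t ≡ 0 − 132 = -132 (mod 4).
    Divide the congruence (and modulus) by g = 4: 35·t ≡ -33 (mod 1).
    Modulo 1 every t works; take t = 0.
    Then x = 132 + 140·0 = 132, valid modulo lcm(140, 4) = 140: x ≡ 132 (mod 140).
Verify: 132 mod 20 = 12, 132 mod 14 = 6, 132 mod 4 = 0.

x ≡ 132 (mod 140).


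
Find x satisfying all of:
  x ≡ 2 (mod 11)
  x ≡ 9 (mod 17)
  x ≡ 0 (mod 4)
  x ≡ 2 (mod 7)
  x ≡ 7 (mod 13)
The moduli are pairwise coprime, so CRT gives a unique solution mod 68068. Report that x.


Product of moduli M = 11 · 17 · 4 · 7 · 13 = 68068.
Merge one congruence at a time:
  Start: x ≡ 2 (mod 11).
  Combine with x ≡ 9 (mod 17); new modulus lcm = 187.
    Write x = 2 + 11·t and substitute into x ≡ 9 (mod 17): 11·t ≡ 9 − 2 = 7 (mod 17).
    The inverse of 11 mod 17 is 14 (since 11·14 = 154 = 9·17 + 1), so t ≡ 14·7 = 98 ≡ 13 (mod 17).
    Then x = 2 + 11·13 = 145, valid modulo lcm(11, 17) = 187: x ≡ 145 (mod 187).
  Combine with x ≡ 0 (mod 4); new modulus lcm = 748.
    Write x = 145 + 187·t and substitute into x ≡ 0 (mod 4): 187·t ≡ 0 − 145 = -145 (mod 4).
    Reduce coefficients mod 4: 3·t ≡ 3 (mod 4).
    The inverse of 3 mod 4 is 3 (since 3·3 = 9 = 2·4 + 1), so t ≡ 3·3 = 9 ≡ 1 (mod 4).
    Then x = 145 + 187·1 = 332, valid modulo lcm(187, 4) = 748: x ≡ 332 (mod 748).
  Combine with x ≡ 2 (mod 7); new modulus lcm = 5236.
    Write x = 332 + 748·t and substitute into x ≡ 2 (mod 7): 748·t ≡ 2 − 332 = -330 (mod 7).
    Reduce coefficients mod 7: 6·t ≡ 6 (mod 7).
    The inverse of 6 mod 7 is 6 (since 6·6 = 36 = 5·7 + 1), so t ≡ 6·6 = 36 ≡ 1 (mod 7).
    Then x = 332 + 748·1 = 1080, valid modulo lcm(748, 7) = 5236: x ≡ 1080 (mod 5236).
  Combine with x ≡ 7 (mod 13); new modulus lcm = 68068.
    Write x = 1080 + 5236·t and substitute into x ≡ 7 (mod 13): 5236·t ≡ 7 − 1080 = -1073 (mod 13).
    Reduce coefficients mod 13: 10·t ≡ 6 (mod 13).
    The inverse of 10 mod 13 is 4 (since 10·4 = 40 = 3·13 + 1), so t ≡ 4·6 = 24 ≡ 11 (mod 13).
    Then x = 1080 + 5236·11 = 58676, valid modulo lcm(5236, 13) = 68068: x ≡ 58676 (mod 68068).
Verify against each original: 58676 mod 11 = 2, 58676 mod 17 = 9, 58676 mod 4 = 0, 58676 mod 7 = 2, 58676 mod 13 = 7.

x ≡ 58676 (mod 68068).


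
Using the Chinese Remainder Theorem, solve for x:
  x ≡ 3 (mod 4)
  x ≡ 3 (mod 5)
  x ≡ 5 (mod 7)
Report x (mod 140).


Moduli 4, 5, 7 are pairwise coprime; by CRT there is a unique solution modulo M = 4 · 5 · 7 = 140.
Solve pairwise, accumulating the modulus:
  Start with x ≡ 3 (mod 4).
  Combine with x ≡ 3 (mod 5): since gcd(4, 5) = 1, we get a unique residue mod 20.
    Write x = 3 + 4·t and substitute into x ≡ 3 (mod 5): 4·t ≡ 3 − 3 = 0 (mod 5).
    The inverse of 4 mod 5 is 4 (since 4·4 = 16 = 3·5 + 1), so t ≡ 4·0 = 0 ≡ 0 (mod 5).
    Then x = 3 + 4·0 = 3, valid modulo lcm(4, 5) = 20: x ≡ 3 (mod 20).
  Combine with x ≡ 5 (mod 7): since gcd(20, 7) = 1, we get a unique residue mod 140.
    Write x = 3 + 20·t and substitute into x ≡ 5 (mod 7): 20·t ≡ 5 − 3 = 2 (mod 7).
    Reduce coefficients mod 7: 6·t ≡ 2 (mod 7).
    The inverse of 6 mod 7 is 6 (since 6·6 = 36 = 5·7 + 1), so t ≡ 6·2 = 12 ≡ 5 (mod 7).
    Then x = 3 + 20·5 = 103, valid modulo lcm(20, 7) = 140: x ≡ 103 (mod 140).
Verify: 103 mod 4 = 3 ✓, 103 mod 5 = 3 ✓, 103 mod 7 = 5 ✓.

x ≡ 103 (mod 140).


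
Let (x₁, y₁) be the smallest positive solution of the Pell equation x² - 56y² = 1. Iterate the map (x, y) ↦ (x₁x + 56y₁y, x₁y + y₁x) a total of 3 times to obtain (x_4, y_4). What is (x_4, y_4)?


Step 1: Find the fundamental solution (x₁, y₁) of x² - 56y² = 1.
  Expand √56 as a continued fraction. a₀ = ⌊√56⌋ = 7; iterate m_{k+1} = d_k·a_k − m_k, d_{k+1} = (56 − m_{k+1}²)/d_k, a_{k+1} = ⌊(a₀ + m_{k+1})/d_{k+1}⌋ (starting m₀ = 0, d₀ = 1), with convergents p_k = a_k·p_{k-1} + p_{k-2}, q_k = a_k·q_{k-1} + q_{k-2} (p₋₁ = 1, q₋₁ = 0):
  k = 0: a₀ = 7; p₀/q₀ = 7/1; p₀² − 56·q₀² = 49 − 56 = -7.
  k = 1: m = 7, d = 7, a = ⌊(7 + 7)/7⌋ = 2; p/q = (2·7 + 1)/(2·1 + 0) = 15/2; p² − 56·q² = 225 − 224 = 1.
  The first convergent with p² − 56·q² = 1 gives the fundamental solution (x₁, y₁) = (15, 2).
Step 2: Apply the recurrence (x_{n+1}, y_{n+1}) = (x₁x_n + 56y₁y_n, x₁y_n + y₁x_n) repeatedly.
  From (x_1, y_1) = (15, 2): x_2 = 15·15 + 56·2·2 = 449; y_2 = 15·2 + 2·15 = 60.
  From (x_2, y_2) = (449, 60): x_3 = 15·449 + 56·2·60 = 13455; y_3 = 15·60 + 2·449 = 1798.
  From (x_3, y_3) = (13455, 1798): x_4 = 15·13455 + 56·2·1798 = 403201; y_4 = 15·1798 + 2·13455 = 53880.
Step 3: Verify x_4² - 56·y_4² = 162571046401 - 162571046400 = 1 (should be 1). ✓

(x_1, y_1) = (15, 2); (x_4, y_4) = (403201, 53880).


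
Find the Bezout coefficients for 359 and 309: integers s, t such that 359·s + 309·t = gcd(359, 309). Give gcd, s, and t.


Euclidean algorithm on (359, 309) — divide until remainder is 0:
  359 = 1 · 309 + 50
  309 = 6 · 50 + 9
  50 = 5 · 9 + 5
  9 = 1 · 5 + 4
  5 = 1 · 4 + 1
  4 = 4 · 1 + 0
gcd(359, 309) = 1.
Track Bezout coefficients alongside the remainders: start with r₀ = 359 = a·1 + b·0 (s = 1, t = 0) and r₁ = 309 = a·0 + b·1 (s = 0, t = 1); each new remainder r_{k+1} = r_{k-1} − q_k·r_k inherits s_{k+1} = s_{k-1} − q_k·s_k, t_{k+1} = t_{k-1} − q_k·t_k, so r_k = a·s_k + b·t_k at every step:
  q = 1: r = 50, s = 1 − 1·0 = 1, t = 0 − 1·1 = -1  (check: 359·1 + 309·(-1) = 50)
  q = 6: r = 9, s = 0 − 6·1 = -6, t = 1 − 6·(-1) = 7  (check: 359·(-6) + 309·7 = 9)
  q = 5: r = 5, s = 1 − 5·(-6) = 31, t = -1 − 5·7 = -36  (check: 359·31 + 309·(-36) = 5)
  q = 1: r = 4, s = -6 − 1·31 = -37, t = 7 − 1·(-36) = 43  (check: 359·(-37) + 309·43 = 4)
  q = 1: r = 1, s = 31 − 1·(-37) = 68, t = -36 − 1·43 = -79  (check: 359·68 + 309·(-79) = 1)
The row with r = 1 (the gcd) gives the Bezout coefficients s = 68, t = -79.
Result: 359 · (68) + 309 · (-79) = 1.

gcd(359, 309) = 1; s = 68, t = -79 (check: 359·68 + 309·(-79) = 1).


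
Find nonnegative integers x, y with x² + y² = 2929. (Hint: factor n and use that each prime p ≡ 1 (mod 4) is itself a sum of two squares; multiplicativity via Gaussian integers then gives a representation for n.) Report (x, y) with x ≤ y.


Step 1: Factor n = 2929 = 29 · 101.
Step 2: Check the mod-4 condition on each prime factor: 29 ≡ 1 (mod 4), exponent 1; 101 ≡ 1 (mod 4), exponent 1.
All primes ≡ 3 (mod 4) appear to even exponent (or don't appear), so by the two-squares theorem n IS expressible as a sum of two squares.
Step 3: Build a representation. Here n = 29 · 101 is a product of primes ≡ 1 (mod 4). Each prime p ≡ 1 (mod 4) is itself a sum of two squares; find a² by testing p − a² for a perfect square:
  29: 29 − 1² = 28, 29 − 2² = 25 = 5² ⇒ 29 = 2² + 5².
  101: 101 − 1² = 100 = 10² ⇒ 101 = 1² + 10².
  Combine using the Brahmagupta–Fibonacci identity (a² + b²)(c² + d²) = (ac − bd)² + (ad + bc)² = (ac + bd)² + (ad − bc)²:
  29 · 101 = 2929: from (2² + 5²)(1² + 10²), take (2·1 − 5·10, 2·10 + 5·1) = (2 − 50, 20 + 5) = (-48, 25); dropping signs (only squares matter) gives (48, 25); check 48² + 25² = 2304 + 625 = 2929 ✓.
Step 4: Order so x ≤ y and verify: 25² + 48² = 625 + 2304 = 2929 = n. ✓

n = 2929 = 25² + 48² (one valid representation with x ≤ y).


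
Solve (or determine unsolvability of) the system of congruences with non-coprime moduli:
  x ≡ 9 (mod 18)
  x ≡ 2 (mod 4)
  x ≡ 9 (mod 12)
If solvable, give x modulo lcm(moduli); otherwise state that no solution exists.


Moduli 18, 4, 12 are not pairwise coprime, so CRT works modulo lcm(m_i) when all pairwise compatibility conditions hold.
Pairwise compatibility: gcd(m_i, m_j) must divide a_i - a_j for every pair.
Merge one congruence at a time:
  Start: x ≡ 9 (mod 18).
  Combine with x ≡ 2 (mod 4): gcd(18, 4) = 2, and 2 - 9 = -7 is NOT divisible by 2.
    ⇒ system is inconsistent (no integer solution).

No solution (the system is inconsistent).


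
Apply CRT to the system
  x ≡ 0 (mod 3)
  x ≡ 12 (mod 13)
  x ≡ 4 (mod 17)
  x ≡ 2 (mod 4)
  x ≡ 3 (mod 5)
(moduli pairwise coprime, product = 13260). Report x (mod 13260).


Product of moduli M = 3 · 13 · 17 · 4 · 5 = 13260.
Merge one congruence at a time:
  Start: x ≡ 0 (mod 3).
  Combine with x ≡ 12 (mod 13); new modulus lcm = 39.
    Write x = 0 + 3·t and substitute into x ≡ 12 (mod 13): 3·t ≡ 12 − 0 = 12 (mod 13).
    The inverse of 3 mod 13 is 9 (since 3·9 = 27 = 2·13 + 1), so t ≡ 9·12 = 108 ≡ 4 (mod 13).
    Then x = 0 + 3·4 = 12, valid modulo lcm(3, 13) = 39: x ≡ 12 (mod 39).
  Combine with x ≡ 4 (mod 17); new modulus lcm = 663.
    Write x = 12 + 39·t and substitute into x ≡ 4 (mod 17): 39·t ≡ 4 − 12 = -8 (mod 17).
    Reduce coefficients mod 17: 5·t ≡ 9 (mod 17).
    The inverse of 5 mod 17 is 7 (since 5·7 = 35 = 2·17 + 1), so t ≡ 7·9 = 63 ≡ 12 (mod 17).
    Then x = 12 + 39·12 = 480, valid modulo lcm(39, 17) = 663: x ≡ 480 (mod 663).
  Combine with x ≡ 2 (mod 4); new modulus lcm = 2652.
    Write x = 480 + 663·t and substitute into x ≡ 2 (mod 4): 663·t ≡ 2 − 480 = -478 (mod 4).
    Reduce coefficients mod 4: 3·t ≡ 2 (mod 4).
    The inverse of 3 mod 4 is 3 (since 3·3 = 9 = 2·4 + 1), so t ≡ 3·2 = 6 ≡ 2 (mod 4).
    Then x = 480 + 663·2 = 1806, valid modulo lcm(663, 4) = 2652: x ≡ 1806 (mod 2652).
  Combine with x ≡ 3 (mod 5); new modulus lcm = 13260.
    Write x = 1806 + 2652·t and substitute into x ≡ 3 (mod 5): 2652·t ≡ 3 − 1806 = -1803 (mod 5).
    Reduce coefficients mod 5: 2·t ≡ 2 (mod 5).
    The inverse of 2 mod 5 is 3 (since 2·3 = 6 = 1·5 + 1), so t ≡ 3·2 = 6 ≡ 1 (mod 5).
    Then x = 1806 + 2652·1 = 4458, valid modulo lcm(2652, 5) = 13260: x ≡ 4458 (mod 13260).
Verify against each original: 4458 mod 3 = 0, 4458 mod 13 = 12, 4458 mod 17 = 4, 4458 mod 4 = 2, 4458 mod 5 = 3.

x ≡ 4458 (mod 13260).


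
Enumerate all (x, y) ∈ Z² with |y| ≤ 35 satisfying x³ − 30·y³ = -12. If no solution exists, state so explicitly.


The equation is x³ - 30y³ = -12. For fixed y, x³ = 30·y³ − 12, so a solution requires the RHS to be a perfect cube.
Strategy: iterate y from -35 to 35, compute RHS = 30·y³ − 12, and check whether it is a (positive or negative) perfect cube.
Check small values of y:
  y = 0: RHS = -12 is not a perfect cube.
  y = 1: RHS = 18 is not a perfect cube.
  y = -1: RHS = -42 is not a perfect cube.
  y = 2: RHS = 228 is not a perfect cube.
  y = -2: RHS = -252 is not a perfect cube.
  y = 3: RHS = 798 is not a perfect cube.
  y = -3: RHS = -822 is not a perfect cube.
Continuing the search up to |y| = 35 finds no solutions either.
No (x, y) in the scanned range satisfies the equation.

No integer solutions with |y| ≤ 35.


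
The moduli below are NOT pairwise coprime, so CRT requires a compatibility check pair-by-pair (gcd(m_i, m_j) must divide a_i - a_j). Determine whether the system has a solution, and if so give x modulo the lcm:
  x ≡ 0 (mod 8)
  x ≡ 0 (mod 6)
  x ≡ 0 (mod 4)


Moduli 8, 6, 4 are not pairwise coprime, so CRT works modulo lcm(m_i) when all pairwise compatibility conditions hold.
Pairwise compatibility: gcd(m_i, m_j) must divide a_i - a_j for every pair.
Merge one congruence at a time:
  Start: x ≡ 0 (mod 8).
  Combine with x ≡ 0 (mod 6): gcd(8, 6) = 2; 0 - 0 = 0, which IS divisible by 2, so compatible.
    Write x = 0 + 8·t and substitute into x ≡ 0 (mod 6): 8·t ≡ 0 − 0 = 0 (mod 6).
    Divide the congruence (and modulus) by g = 2: 4·t ≡ 0 (mod 3).
    Reduce coefficients mod 3: 1·t ≡ 0 (mod 3).
    So t ≡ 0 (mod 3).
    Then x = 0 + 8·0 = 0, valid modulo lcm(8, 6) = 24: x ≡ 0 (mod 24).
  Combine with x ≡ 0 (mod 4): gcd(24, 4) = 4; 0 - 0 = 0, which IS divisible by 4, so compatible.
    Write x = 0 + 24·t and substitute into x ≡ 0 (mod 4): 24·t ≡ 0 − 0 = 0 (mod 4).
    Divide the congruence (and modulus) by g = 4: 6·t ≡ 0 (mod 1).
    Modulo 1 every t works; take t = 0.
    Then x = 0 + 24·0 = 0, valid modulo lcm(24, 4) = 24: x ≡ 0 (mod 24).
Verify: 0 mod 8 = 0, 0 mod 6 = 0, 0 mod 4 = 0.

x ≡ 0 (mod 24).


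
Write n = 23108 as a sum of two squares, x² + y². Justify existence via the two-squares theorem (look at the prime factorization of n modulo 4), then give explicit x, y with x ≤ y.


Step 1: Factor n = 23108 = 2^2 · 53 · 109.
Step 2: Check the mod-4 condition on each prime factor: 2 = 2 (special); 53 ≡ 1 (mod 4), exponent 1; 109 ≡ 1 (mod 4), exponent 1.
All primes ≡ 3 (mod 4) appear to even exponent (or don't appear), so by the two-squares theorem n IS expressible as a sum of two squares.
Step 3: Build a representation. Group n = k² · m with k = 2 and m = 53 · 109 = 5777 (a product of primes ≡ 1 (mod 4)); a representation of m scales to one of n via (k·x)² + (k·y)² = k²(x² + y²). Each prime p ≡ 1 (mod 4) is itself a sum of two squares; find a² by testing p − a² for a perfect square:
  53: 53 − 1² = 52, 53 − 2² = 49 = 7² ⇒ 53 = 2² + 7².
  109: 109 − 1² = 108, 109 − 2² = 105, 109 − 3² = 100 = 10² ⇒ 109 = 3² + 10².
  Combine using the Brahmagupta–Fibonacci identity (a² + b²)(c² + d²) = (ac − bd)² + (ad + bc)² = (ac + bd)² + (ad − bc)²:
  53 · 109 = 5777: from (2² + 7²)(3² + 10²), take (2·3 − 7·10, 2·10 + 7·3) = (6 − 70, 20 + 21) = (-64, 41); dropping signs (only squares matter) gives (64, 41); check 64² + 41² = 4096 + 1681 = 5777 ✓.
  Scale by k = 2: (2·64, 2·41) = (128, 82).
Step 4: Order so x ≤ y and verify: 82² + 128² = 6724 + 16384 = 23108 = n. ✓

n = 23108 = 82² + 128² (one valid representation with x ≤ y).


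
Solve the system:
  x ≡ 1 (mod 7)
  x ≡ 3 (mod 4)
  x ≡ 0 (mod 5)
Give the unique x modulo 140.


Moduli 7, 4, 5 are pairwise coprime; by CRT there is a unique solution modulo M = 7 · 4 · 5 = 140.
Solve pairwise, accumulating the modulus:
  Start with x ≡ 1 (mod 7).
  Combine with x ≡ 3 (mod 4): since gcd(7, 4) = 1, we get a unique residue mod 28.
    Write x = 1 + 7·t and substitute into x ≡ 3 (mod 4): 7·t ≡ 3 − 1 = 2 (mod 4).
    Reduce coefficients mod 4: 3·t ≡ 2 (mod 4).
    The inverse of 3 mod 4 is 3 (since 3·3 = 9 = 2·4 + 1), so t ≡ 3·2 = 6 ≡ 2 (mod 4).
    Then x = 1 + 7·2 = 15, valid modulo lcm(7, 4) = 28: x ≡ 15 (mod 28).
  Combine with x ≡ 0 (mod 5): since gcd(28, 5) = 1, we get a unique residue mod 140.
    Write x = 15 + 28·t and substitute into x ≡ 0 (mod 5): 28·t ≡ 0 − 15 = -15 (mod 5).
    Reduce coefficients mod 5: 3·t ≡ 0 (mod 5).
    The inverse of 3 mod 5 is 2 (since 3·2 = 6 = 1·5 + 1), so t ≡ 2·0 = 0 ≡ 0 (mod 5).
    Then x = 15 + 28·0 = 15, valid modulo lcm(28, 5) = 140: x ≡ 15 (mod 140).
Verify: 15 mod 7 = 1 ✓, 15 mod 4 = 3 ✓, 15 mod 5 = 0 ✓.

x ≡ 15 (mod 140).


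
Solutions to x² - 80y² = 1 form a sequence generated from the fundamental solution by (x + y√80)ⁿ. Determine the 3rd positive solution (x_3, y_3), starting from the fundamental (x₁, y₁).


Step 1: Find the fundamental solution (x₁, y₁) of x² - 80y² = 1.
  Expand √80 as a continued fraction. a₀ = ⌊√80⌋ = 8; iterate m_{k+1} = d_k·a_k − m_k, d_{k+1} = (80 − m_{k+1}²)/d_k, a_{k+1} = ⌊(a₀ + m_{k+1})/d_{k+1}⌋ (starting m₀ = 0, d₀ = 1), with convergents p_k = a_k·p_{k-1} + p_{k-2}, q_k = a_k·q_{k-1} + q_{k-2} (p₋₁ = 1, q₋₁ = 0):
  k = 0: a₀ = 8; p₀/q₀ = 8/1; p₀² − 80·q₀² = 64 − 80 = -16.
  k = 1: m = 8, d = 16, a = ⌊(8 + 8)/16⌋ = 1; p/q = (1·8 + 1)/(1·1 + 0) = 9/1; p² − 80·q² = 81 − 80 = 1.
  The first convergent with p² − 80·q² = 1 gives the fundamental solution (x₁, y₁) = (9, 1).
Step 2: Apply the recurrence (x_{n+1}, y_{n+1}) = (x₁x_n + 80y₁y_n, x₁y_n + y₁x_n) repeatedly.
  From (x_1, y_1) = (9, 1): x_2 = 9·9 + 80·1·1 = 161; y_2 = 9·1 + 1·9 = 18.
  From (x_2, y_2) = (161, 18): x_3 = 9·161 + 80·1·18 = 2889; y_3 = 9·18 + 1·161 = 323.
Step 3: Verify x_3² - 80·y_3² = 8346321 - 8346320 = 1 (should be 1). ✓

(x_1, y_1) = (9, 1); (x_3, y_3) = (2889, 323).


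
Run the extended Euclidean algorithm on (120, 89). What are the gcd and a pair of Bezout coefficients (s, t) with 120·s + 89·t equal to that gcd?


Euclidean algorithm on (120, 89) — divide until remainder is 0:
  120 = 1 · 89 + 31
  89 = 2 · 31 + 27
  31 = 1 · 27 + 4
  27 = 6 · 4 + 3
  4 = 1 · 3 + 1
  3 = 3 · 1 + 0
gcd(120, 89) = 1.
Track Bezout coefficients alongside the remainders: start with r₀ = 120 = a·1 + b·0 (s = 1, t = 0) and r₁ = 89 = a·0 + b·1 (s = 0, t = 1); each new remainder r_{k+1} = r_{k-1} − q_k·r_k inherits s_{k+1} = s_{k-1} − q_k·s_k, t_{k+1} = t_{k-1} − q_k·t_k, so r_k = a·s_k + b·t_k at every step:
  q = 1: r = 31, s = 1 − 1·0 = 1, t = 0 − 1·1 = -1  (check: 120·1 + 89·(-1) = 31)
  q = 2: r = 27, s = 0 − 2·1 = -2, t = 1 − 2·(-1) = 3  (check: 120·(-2) + 89·3 = 27)
  q = 1: r = 4, s = 1 − 1·(-2) = 3, t = -1 − 1·3 = -4  (check: 120·3 + 89·(-4) = 4)
  q = 6: r = 3, s = -2 − 6·3 = -20, t = 3 − 6·(-4) = 27  (check: 120·(-20) + 89·27 = 3)
  q = 1: r = 1, s = 3 − 1·(-20) = 23, t = -4 − 1·27 = -31  (check: 120·23 + 89·(-31) = 1)
The row with r = 1 (the gcd) gives the Bezout coefficients s = 23, t = -31.
Result: 120 · (23) + 89 · (-31) = 1.

gcd(120, 89) = 1; s = 23, t = -31 (check: 120·23 + 89·(-31) = 1).


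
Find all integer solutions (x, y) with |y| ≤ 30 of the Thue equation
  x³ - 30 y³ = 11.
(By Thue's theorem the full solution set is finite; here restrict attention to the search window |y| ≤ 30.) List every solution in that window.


The equation is x³ - 30y³ = 11. For fixed y, x³ = 30·y³ + 11, so a solution requires the RHS to be a perfect cube.
Strategy: iterate y from -30 to 30, compute RHS = 30·y³ + 11, and check whether it is a (positive or negative) perfect cube.
Check small values of y:
  y = 0: RHS = 11 is not a perfect cube.
  y = 1: RHS = 41 is not a perfect cube.
  y = -1: RHS = -19 is not a perfect cube.
  y = 2: RHS = 251 is not a perfect cube.
  y = -2: RHS = -229 is not a perfect cube.
  y = 3: RHS = 821 is not a perfect cube.
  y = -3: RHS = -799 is not a perfect cube.
Continuing the search up to |y| = 30 finds no solutions either.
No (x, y) in the scanned range satisfies the equation.

No integer solutions with |y| ≤ 30.


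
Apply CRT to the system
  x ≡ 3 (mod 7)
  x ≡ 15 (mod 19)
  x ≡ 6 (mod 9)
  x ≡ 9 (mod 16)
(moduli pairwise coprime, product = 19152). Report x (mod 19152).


Product of moduli M = 7 · 19 · 9 · 16 = 19152.
Merge one congruence at a time:
  Start: x ≡ 3 (mod 7).
  Combine with x ≡ 15 (mod 19); new modulus lcm = 133.
    Write x = 3 + 7·t and substitute into x ≡ 15 (mod 19): 7·t ≡ 15 − 3 = 12 (mod 19).
    The inverse of 7 mod 19 is 11 (since 7·11 = 77 = 4·19 + 1), so t ≡ 11·12 = 132 ≡ 18 (mod 19).
    Then x = 3 + 7·18 = 129, valid modulo lcm(7, 19) = 133: x ≡ 129 (mod 133).
  Combine with x ≡ 6 (mod 9); new modulus lcm = 1197.
    Write x = 129 + 133·t and substitute into x ≡ 6 (mod 9): 133·t ≡ 6 − 129 = -123 (mod 9).
    Reduce coefficients mod 9: 7·t ≡ 3 (mod 9).
    The inverse of 7 mod 9 is 4 (since 7·4 = 28 = 3·9 + 1), so t ≡ 4·3 = 12 ≡ 3 (mod 9).
    Then x = 129 + 133·3 = 528, valid modulo lcm(133, 9) = 1197: x ≡ 528 (mod 1197).
  Combine with x ≡ 9 (mod 16); new modulus lcm = 19152.
    Write x = 528 + 1197·t and substitute into x ≡ 9 (mod 16): 1197·t ≡ 9 − 528 = -519 (mod 16).
    Reduce coefficients mod 16: 13·t ≡ 9 (mod 16).
    The inverse of 13 mod 16 is 5 (since 13·5 = 65 = 4·16 + 1), so t ≡ 5·9 = 45 ≡ 13 (mod 16).
    Then x = 528 + 1197·13 = 16089, valid modulo lcm(1197, 16) = 19152: x ≡ 16089 (mod 19152).
Verify against each original: 16089 mod 7 = 3, 16089 mod 19 = 15, 16089 mod 9 = 6, 16089 mod 16 = 9.

x ≡ 16089 (mod 19152).


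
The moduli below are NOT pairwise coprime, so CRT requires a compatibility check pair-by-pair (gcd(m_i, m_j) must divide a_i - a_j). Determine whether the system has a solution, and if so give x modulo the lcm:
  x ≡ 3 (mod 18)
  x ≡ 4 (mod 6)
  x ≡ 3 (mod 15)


Moduli 18, 6, 15 are not pairwise coprime, so CRT works modulo lcm(m_i) when all pairwise compatibility conditions hold.
Pairwise compatibility: gcd(m_i, m_j) must divide a_i - a_j for every pair.
Merge one congruence at a time:
  Start: x ≡ 3 (mod 18).
  Combine with x ≡ 4 (mod 6): gcd(18, 6) = 6, and 4 - 3 = 1 is NOT divisible by 6.
    ⇒ system is inconsistent (no integer solution).

No solution (the system is inconsistent).


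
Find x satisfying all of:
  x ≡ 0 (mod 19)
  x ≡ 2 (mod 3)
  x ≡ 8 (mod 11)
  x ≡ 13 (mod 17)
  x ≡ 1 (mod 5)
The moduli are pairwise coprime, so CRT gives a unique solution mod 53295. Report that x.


Product of moduli M = 19 · 3 · 11 · 17 · 5 = 53295.
Merge one congruence at a time:
  Start: x ≡ 0 (mod 19).
  Combine with x ≡ 2 (mod 3); new modulus lcm = 57.
    Write x = 0 + 19·t and substitute into x ≡ 2 (mod 3): 19·t ≡ 2 − 0 = 2 (mod 3).
    Reduce coefficients mod 3: 1·t ≡ 2 (mod 3).
    So t ≡ 2 (mod 3).
    Then x = 0 + 19·2 = 38, valid modulo lcm(19, 3) = 57: x ≡ 38 (mod 57).
  Combine with x ≡ 8 (mod 11); new modulus lcm = 627.
    Write x = 38 + 57·t and substitute into x ≡ 8 (mod 11): 57·t ≡ 8 − 38 = -30 (mod 11).
    Reduce coefficients mod 11: 2·t ≡ 3 (mod 11).
    The inverse of 2 mod 11 is 6 (since 2·6 = 12 = 1·11 + 1), so t ≡ 6·3 = 18 ≡ 7 (mod 11).
    Then x = 38 + 57·7 = 437, valid modulo lcm(57, 11) = 627: x ≡ 437 (mod 627).
  Combine with x ≡ 13 (mod 17); new modulus lcm = 10659.
    Write x = 437 + 627·t and substitute into x ≡ 13 (mod 17): 627·t ≡ 13 − 437 = -424 (mod 17).
    Reduce coefficients mod 17: 15·t ≡ 1 (mod 17).
    The inverse of 15 mod 17 is 8 (since 15·8 = 120 = 7·17 + 1), so t ≡ 8·1 = 8 ≡ 8 (mod 17).
    Then x = 437 + 627·8 = 5453, valid modulo lcm(627, 17) = 10659: x ≡ 5453 (mod 10659).
  Combine with x ≡ 1 (mod 5); new modulus lcm = 53295.
    Write x = 5453 + 10659·t and substitute into x ≡ 1 (mod 5): 10659·t ≡ 1 − 5453 = -5452 (mod 5).
    Reduce coefficients mod 5: 4·t ≡ 3 (mod 5).
    The inverse of 4 mod 5 is 4 (since 4·4 = 16 = 3·5 + 1), so t ≡ 4·3 = 12 ≡ 2 (mod 5).
    Then x = 5453 + 10659·2 = 26771, valid modulo lcm(10659, 5) = 53295: x ≡ 26771 (mod 53295).
Verify against each original: 26771 mod 19 = 0, 26771 mod 3 = 2, 26771 mod 11 = 8, 26771 mod 17 = 13, 26771 mod 5 = 1.

x ≡ 26771 (mod 53295).
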